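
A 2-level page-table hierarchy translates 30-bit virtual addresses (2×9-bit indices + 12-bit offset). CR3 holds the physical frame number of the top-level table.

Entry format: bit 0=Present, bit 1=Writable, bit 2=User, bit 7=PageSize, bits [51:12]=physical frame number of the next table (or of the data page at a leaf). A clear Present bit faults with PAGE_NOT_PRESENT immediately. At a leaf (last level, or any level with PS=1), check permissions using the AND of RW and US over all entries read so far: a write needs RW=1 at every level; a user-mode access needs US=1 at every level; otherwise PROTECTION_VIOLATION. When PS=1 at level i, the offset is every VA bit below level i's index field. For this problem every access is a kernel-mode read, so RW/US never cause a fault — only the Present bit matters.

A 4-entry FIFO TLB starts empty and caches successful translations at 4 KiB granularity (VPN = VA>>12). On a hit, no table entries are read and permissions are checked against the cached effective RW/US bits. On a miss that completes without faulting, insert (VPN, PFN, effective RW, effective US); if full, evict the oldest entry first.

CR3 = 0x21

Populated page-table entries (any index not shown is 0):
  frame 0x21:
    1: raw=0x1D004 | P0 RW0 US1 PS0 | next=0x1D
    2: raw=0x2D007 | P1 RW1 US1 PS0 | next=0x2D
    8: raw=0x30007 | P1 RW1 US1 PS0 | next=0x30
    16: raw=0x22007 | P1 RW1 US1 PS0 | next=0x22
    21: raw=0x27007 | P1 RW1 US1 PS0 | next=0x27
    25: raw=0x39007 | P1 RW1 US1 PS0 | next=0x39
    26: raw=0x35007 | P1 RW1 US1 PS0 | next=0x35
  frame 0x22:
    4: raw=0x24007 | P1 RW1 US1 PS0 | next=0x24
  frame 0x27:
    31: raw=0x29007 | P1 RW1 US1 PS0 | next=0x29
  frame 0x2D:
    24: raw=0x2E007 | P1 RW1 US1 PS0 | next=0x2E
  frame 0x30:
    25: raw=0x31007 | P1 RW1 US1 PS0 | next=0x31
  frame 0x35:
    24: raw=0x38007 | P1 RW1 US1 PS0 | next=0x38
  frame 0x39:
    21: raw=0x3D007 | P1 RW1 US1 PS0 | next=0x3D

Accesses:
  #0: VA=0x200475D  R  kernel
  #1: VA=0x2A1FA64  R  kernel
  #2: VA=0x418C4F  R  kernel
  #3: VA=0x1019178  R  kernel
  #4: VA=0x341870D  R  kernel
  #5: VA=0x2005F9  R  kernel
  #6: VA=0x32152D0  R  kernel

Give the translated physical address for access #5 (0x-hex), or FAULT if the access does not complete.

Trace:
#0 VA=0x200475D (r,kernel):
  L0 @0x21[16] → 0x22007  P=1,RW=1,US=1,PS=0
  L1 @0x22[4] → 0x24007  P=1,RW=1,US=1,PS=0
  → PA=0x2475D  (2 entries read)
#1 VA=0x2A1FA64 (r,kernel):
  L0 @0x21[21] → 0x27007  P=1,RW=1,US=1,PS=0
  L1 @0x27[31] → 0x29007  P=1,RW=1,US=1,PS=0
  → PA=0x29A64  (2 entries read)
#2 VA=0x418C4F (r,kernel):
  L0 @0x21[2] → 0x2D007  P=1,RW=1,US=1,PS=0
  L1 @0x2D[24] → 0x2E007  P=1,RW=1,US=1,PS=0
  → PA=0x2EC4F  (2 entries read)
#3 VA=0x1019178 (r,kernel):
  L0 @0x21[8] → 0x30007  P=1,RW=1,US=1,PS=0
  L1 @0x30[25] → 0x31007  P=1,RW=1,US=1,PS=0
  → PA=0x31178  (2 entries read)
#4 VA=0x341870D (r,kernel):
  L0 @0x21[26] → 0x35007  P=1,RW=1,US=1,PS=0
  L1 @0x35[24] → 0x38007  P=1,RW=1,US=1,PS=0
  → PA=0x3870D  (2 entries read)
#5 VA=0x2005F9 (r,kernel):
  L0 @0x21[1] → 0x1D004  P=0,RW=0,US=1,PS=0
  ✗ PAGE_NOT_PRESENT  [1 reads]
#6 VA=0x32152D0 (r,kernel):
  L0 @0x21[25] → 0x39007  P=1,RW=1,US=1,PS=0
  L1 @0x39[21] → 0x3D007  P=1,RW=1,US=1,PS=0
  → PA=0x3D2D0  (2 entries read)

Access #5 PA: FAULT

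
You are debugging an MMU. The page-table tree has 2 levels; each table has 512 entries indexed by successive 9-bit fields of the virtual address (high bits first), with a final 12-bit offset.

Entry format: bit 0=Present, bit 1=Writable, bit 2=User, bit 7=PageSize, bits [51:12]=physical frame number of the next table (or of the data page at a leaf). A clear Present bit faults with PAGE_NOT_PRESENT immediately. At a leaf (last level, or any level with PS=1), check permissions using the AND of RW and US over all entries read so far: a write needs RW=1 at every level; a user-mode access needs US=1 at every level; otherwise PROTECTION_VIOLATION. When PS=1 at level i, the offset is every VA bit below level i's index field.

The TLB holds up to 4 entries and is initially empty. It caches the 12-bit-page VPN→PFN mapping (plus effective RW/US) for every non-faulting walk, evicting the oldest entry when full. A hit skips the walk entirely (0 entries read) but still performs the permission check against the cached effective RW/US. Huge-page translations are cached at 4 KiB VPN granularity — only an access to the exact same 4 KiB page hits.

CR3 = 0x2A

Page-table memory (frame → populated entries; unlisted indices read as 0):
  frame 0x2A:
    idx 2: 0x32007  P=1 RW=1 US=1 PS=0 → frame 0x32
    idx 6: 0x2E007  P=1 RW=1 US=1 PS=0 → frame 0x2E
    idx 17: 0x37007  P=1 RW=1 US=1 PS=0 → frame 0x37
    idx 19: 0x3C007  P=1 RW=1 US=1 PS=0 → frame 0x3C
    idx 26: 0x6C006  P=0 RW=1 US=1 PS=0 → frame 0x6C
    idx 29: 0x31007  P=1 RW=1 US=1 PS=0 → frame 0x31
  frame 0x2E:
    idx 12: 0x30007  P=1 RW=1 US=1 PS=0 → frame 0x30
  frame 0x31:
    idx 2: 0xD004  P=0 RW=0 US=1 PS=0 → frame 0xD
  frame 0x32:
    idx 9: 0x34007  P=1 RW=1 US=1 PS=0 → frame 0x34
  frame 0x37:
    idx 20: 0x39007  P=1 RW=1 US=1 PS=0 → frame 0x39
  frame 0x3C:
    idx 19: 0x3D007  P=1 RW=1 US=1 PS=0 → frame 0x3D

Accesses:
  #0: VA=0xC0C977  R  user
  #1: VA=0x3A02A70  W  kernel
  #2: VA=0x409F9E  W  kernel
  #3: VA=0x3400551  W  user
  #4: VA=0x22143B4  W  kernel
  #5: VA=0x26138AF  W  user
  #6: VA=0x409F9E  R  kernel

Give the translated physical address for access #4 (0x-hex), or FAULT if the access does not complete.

Walk each access:
#0 VA=0xC0C977 (r,user):
  L0 @0x2A[6] → 0x2E007  P=1,RW=1,US=1,PS=0
  L1 @0x2E[12] → 0x30007  P=1,RW=1,US=1,PS=0
  ✓ 0x30977  — 2 lookups
#1 VA=0x3A02A70 (w,kernel):
  L0 @0x2A[29] → 0x31007  P=1,RW=1,US=1,PS=0
  L1 @0x31[2] → 0xD004  P=0,RW=0,US=1,PS=0
  ✗ PAGE_NOT_PRESENT  [2 reads]
#2 VA=0x409F9E (w,kernel):
  L0 @0x2A[2] → 0x32007  P=1,RW=1,US=1,PS=0
  L1 @0x32[9] → 0x34007  P=1,RW=1,US=1,PS=0
  ✓ 0x34F9E  — 2 lookups
#3 VA=0x3400551 (w,user):
  L0 @0x2A[26] → 0x6C006  P=0,RW=1,US=1,PS=0
  ✗ PAGE_NOT_PRESENT  [1 reads]
#4 VA=0x22143B4 (w,kernel):
  L0 @0x2A[17] → 0x37007  P=1,RW=1,US=1,PS=0
  L1 @0x37[20] → 0x39007  P=1,RW=1,US=1,PS=0
  ✓ 0x393B4  — 2 lookups
#5 VA=0x26138AF (w,user):
  L0 @0x2A[19] → 0x3C007  P=1,RW=1,US=1,PS=0
  L1 @0x3C[19] → 0x3D007  P=1,RW=1,US=1,PS=0
  ✓ 0x3D8AF  — 2 lookups
#6 VA=0x409F9E (r,kernel):
  TLB hit vpn=0x409 → PA=0x34F9E

Access #4 PA: 0x393B4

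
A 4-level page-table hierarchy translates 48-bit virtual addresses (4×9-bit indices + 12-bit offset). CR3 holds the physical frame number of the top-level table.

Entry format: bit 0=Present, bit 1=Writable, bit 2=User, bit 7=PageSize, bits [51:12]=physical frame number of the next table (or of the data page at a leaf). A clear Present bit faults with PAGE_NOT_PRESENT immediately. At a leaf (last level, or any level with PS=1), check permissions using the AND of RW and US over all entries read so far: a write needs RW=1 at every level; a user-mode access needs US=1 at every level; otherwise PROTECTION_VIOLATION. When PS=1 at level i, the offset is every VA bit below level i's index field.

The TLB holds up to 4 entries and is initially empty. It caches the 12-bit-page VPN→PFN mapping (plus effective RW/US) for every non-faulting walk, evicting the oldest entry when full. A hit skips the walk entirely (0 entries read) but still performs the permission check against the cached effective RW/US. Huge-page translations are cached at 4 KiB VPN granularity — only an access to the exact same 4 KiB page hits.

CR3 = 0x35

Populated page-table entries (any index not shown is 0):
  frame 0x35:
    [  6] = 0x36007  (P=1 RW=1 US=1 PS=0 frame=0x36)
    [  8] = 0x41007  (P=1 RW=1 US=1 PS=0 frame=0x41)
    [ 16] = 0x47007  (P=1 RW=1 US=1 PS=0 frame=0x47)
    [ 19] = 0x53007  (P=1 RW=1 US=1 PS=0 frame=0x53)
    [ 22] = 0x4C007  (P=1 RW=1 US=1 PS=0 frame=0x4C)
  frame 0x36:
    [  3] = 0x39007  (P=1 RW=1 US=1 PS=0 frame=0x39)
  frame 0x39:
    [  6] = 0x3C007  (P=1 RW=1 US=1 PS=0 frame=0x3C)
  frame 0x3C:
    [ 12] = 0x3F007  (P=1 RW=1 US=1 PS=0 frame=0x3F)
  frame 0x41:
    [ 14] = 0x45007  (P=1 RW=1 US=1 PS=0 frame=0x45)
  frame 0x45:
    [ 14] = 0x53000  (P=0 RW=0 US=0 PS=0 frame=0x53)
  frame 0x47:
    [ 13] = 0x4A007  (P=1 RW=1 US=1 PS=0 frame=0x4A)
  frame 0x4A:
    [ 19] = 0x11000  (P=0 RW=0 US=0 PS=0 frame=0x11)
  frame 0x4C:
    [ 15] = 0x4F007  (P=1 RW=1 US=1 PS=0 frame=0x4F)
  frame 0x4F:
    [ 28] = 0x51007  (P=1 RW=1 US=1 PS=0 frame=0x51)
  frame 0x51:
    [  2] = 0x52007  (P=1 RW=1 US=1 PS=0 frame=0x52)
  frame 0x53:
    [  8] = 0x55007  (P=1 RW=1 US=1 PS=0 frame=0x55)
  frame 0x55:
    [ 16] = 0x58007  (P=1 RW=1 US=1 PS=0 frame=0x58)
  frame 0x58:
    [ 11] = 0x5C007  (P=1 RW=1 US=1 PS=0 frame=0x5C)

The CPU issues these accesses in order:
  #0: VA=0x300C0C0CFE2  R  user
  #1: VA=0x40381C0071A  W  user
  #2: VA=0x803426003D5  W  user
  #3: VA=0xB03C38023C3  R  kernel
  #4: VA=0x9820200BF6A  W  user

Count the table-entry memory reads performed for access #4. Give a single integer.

Walk each access:
#0 VA=0x300C0C0CFE2 (r,user):
  lvl0: tbl 0x35, slot 6 ⇒ 0x36007 (P1/RW1/US1/PS0)
  lvl1: tbl 0x36, slot 3 ⇒ 0x39007 (P1/RW1/US1/PS0)
  lvl2: tbl 0x39, slot 6 ⇒ 0x3C007 (P1/RW1/US1/PS0)
  lvl3: tbl 0x3C, slot 12 ⇒ 0x3F007 (P1/RW1/US1/PS0)
  → PA=0x3FFE2  (4 entries read)
#1 VA=0x40381C0071A (w,user):
  lvl0: tbl 0x35, slot 8 ⇒ 0x41007 (P1/RW1/US1/PS0)
  lvl1: tbl 0x41, slot 14 ⇒ 0x45007 (P1/RW1/US1/PS0)
  lvl2: tbl 0x45, slot 14 ⇒ 0x53000 (P0/RW0/US0/PS0)
  ⇒ fault: PAGE_NOT_PRESENT  — 3 lookups
#2 VA=0x803426003D5 (w,user):
  lvl0: tbl 0x35, slot 16 ⇒ 0x47007 (P1/RW1/US1/PS0)
  lvl1: tbl 0x47, slot 13 ⇒ 0x4A007 (P1/RW1/US1/PS0)
  lvl2: tbl 0x4A, slot 19 ⇒ 0x11000 (P0/RW0/US0/PS0)
  ⇒ fault: PAGE_NOT_PRESENT  — 3 lookups
#3 VA=0xB03C38023C3 (r,kernel):
  lvl0: tbl 0x35, slot 22 ⇒ 0x4C007 (P1/RW1/US1/PS0)
  lvl1: tbl 0x4C, slot 15 ⇒ 0x4F007 (P1/RW1/US1/PS0)
  lvl2: tbl 0x4F, slot 28 ⇒ 0x51007 (P1/RW1/US1/PS0)
  lvl3: tbl 0x51, slot 2 ⇒ 0x52007 (P1/RW1/US1/PS0)
  → PA=0x523C3  (4 entries read)
#4 VA=0x9820200BF6A (w,user):
  lvl0: tbl 0x35, slot 19 ⇒ 0x53007 (P1/RW1/US1/PS0)
  lvl1: tbl 0x53, slot 8 ⇒ 0x55007 (P1/RW1/US1/PS0)
  lvl2: tbl 0x55, slot 16 ⇒ 0x58007 (P1/RW1/US1/PS0)
  lvl3: tbl 0x58, slot 11 ⇒ 0x5C007 (P1/RW1/US1/PS0)
  → PA=0x5CF6A  (4 entries read)

Entries read for #4: 4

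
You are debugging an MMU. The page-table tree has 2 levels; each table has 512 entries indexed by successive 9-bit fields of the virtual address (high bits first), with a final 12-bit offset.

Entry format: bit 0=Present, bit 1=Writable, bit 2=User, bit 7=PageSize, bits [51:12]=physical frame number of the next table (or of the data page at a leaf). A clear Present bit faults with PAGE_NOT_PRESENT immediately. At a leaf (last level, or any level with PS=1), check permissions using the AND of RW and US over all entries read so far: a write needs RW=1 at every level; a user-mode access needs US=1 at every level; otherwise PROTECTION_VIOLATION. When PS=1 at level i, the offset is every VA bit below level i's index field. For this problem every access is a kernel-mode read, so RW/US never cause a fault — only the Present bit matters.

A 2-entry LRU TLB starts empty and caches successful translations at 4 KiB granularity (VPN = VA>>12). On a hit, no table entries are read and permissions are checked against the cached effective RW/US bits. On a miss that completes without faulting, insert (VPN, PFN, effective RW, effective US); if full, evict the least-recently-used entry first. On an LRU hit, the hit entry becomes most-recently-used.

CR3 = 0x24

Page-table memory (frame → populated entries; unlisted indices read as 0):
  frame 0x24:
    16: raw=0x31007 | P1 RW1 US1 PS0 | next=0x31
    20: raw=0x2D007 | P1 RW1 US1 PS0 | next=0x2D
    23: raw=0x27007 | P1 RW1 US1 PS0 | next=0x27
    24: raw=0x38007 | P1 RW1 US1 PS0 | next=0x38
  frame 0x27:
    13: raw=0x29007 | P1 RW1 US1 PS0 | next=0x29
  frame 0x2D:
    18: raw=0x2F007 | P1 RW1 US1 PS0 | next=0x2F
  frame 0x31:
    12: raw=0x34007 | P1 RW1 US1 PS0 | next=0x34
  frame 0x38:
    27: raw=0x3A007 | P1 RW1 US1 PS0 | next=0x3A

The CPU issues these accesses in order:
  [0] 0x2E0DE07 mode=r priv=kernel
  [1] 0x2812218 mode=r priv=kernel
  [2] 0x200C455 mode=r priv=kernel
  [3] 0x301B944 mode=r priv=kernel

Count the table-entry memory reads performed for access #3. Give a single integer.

Per-access translation:
#0 VA=0x2E0DE07 (r,kernel):
  lvl0: tbl 0x24, slot 23 ⇒ 0x27007 (P1/RW1/US1/PS0)
  lvl1: tbl 0x27, slot 13 ⇒ 0x29007 (P1/RW1/US1/PS0)
  ✓ 0x29E07  — 2 lookups
#1 VA=0x2812218 (r,kernel):
  lvl0: tbl 0x24, slot 20 ⇒ 0x2D007 (P1/RW1/US1/PS0)
  lvl1: tbl 0x2D, slot 18 ⇒ 0x2F007 (P1/RW1/US1/PS0)
  ✓ 0x2F218  — 2 lookups
#2 VA=0x200C455 (r,kernel):
  lvl0: tbl 0x24, slot 16 ⇒ 0x31007 (P1/RW1/US1/PS0)
  lvl1: tbl 0x31, slot 12 ⇒ 0x34007 (P1/RW1/US1/PS0)
  ✓ 0x34455  — 2 lookups
#3 VA=0x301B944 (r,kernel):
  lvl0: tbl 0x24, slot 24 ⇒ 0x38007 (P1/RW1/US1/PS0)
  lvl1: tbl 0x38, slot 27 ⇒ 0x3A007 (P1/RW1/US1/PS0)
  ✓ 0x3A944  — 2 lookups

Entries read for #3: 2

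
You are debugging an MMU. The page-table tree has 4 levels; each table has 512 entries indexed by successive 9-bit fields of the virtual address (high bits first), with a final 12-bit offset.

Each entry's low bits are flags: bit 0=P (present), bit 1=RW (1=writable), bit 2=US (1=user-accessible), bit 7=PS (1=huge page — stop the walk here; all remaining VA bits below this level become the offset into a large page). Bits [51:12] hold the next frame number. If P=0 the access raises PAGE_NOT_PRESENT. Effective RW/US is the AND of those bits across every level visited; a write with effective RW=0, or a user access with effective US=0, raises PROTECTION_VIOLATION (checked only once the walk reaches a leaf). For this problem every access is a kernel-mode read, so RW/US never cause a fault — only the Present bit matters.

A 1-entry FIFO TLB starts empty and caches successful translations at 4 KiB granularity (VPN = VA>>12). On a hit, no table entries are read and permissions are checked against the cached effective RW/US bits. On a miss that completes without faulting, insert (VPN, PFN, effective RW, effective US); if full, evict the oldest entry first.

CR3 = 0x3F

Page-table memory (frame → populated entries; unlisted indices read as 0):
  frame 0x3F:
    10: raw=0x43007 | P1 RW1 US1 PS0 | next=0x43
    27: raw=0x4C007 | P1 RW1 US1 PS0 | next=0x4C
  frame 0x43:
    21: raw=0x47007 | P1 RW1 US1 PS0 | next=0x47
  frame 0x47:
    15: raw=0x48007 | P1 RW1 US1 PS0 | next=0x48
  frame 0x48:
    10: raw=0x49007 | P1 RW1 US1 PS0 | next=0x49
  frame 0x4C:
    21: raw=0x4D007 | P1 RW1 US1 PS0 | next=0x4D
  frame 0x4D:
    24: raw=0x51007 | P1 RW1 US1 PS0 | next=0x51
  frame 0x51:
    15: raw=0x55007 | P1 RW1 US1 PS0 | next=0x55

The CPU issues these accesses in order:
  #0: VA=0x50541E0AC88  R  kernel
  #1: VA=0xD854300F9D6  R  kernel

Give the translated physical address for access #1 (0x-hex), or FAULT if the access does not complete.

Per-access translation:
#0 VA=0x50541E0AC88 (r,kernel):
  lvl0: tbl 0x3F, slot 10 ⇒ 0x43007 (P1/RW1/US1/PS0)
  lvl1: tbl 0x43, slot 21 ⇒ 0x47007 (P1/RW1/US1/PS0)
  lvl2: tbl 0x47, slot 15 ⇒ 0x48007 (P1/RW1/US1/PS0)
  lvl3: tbl 0x48, slot 10 ⇒ 0x49007 (P1/RW1/US1/PS0)
  ✓ 0x49C88  — 4 lookups
#1 VA=0xD854300F9D6 (r,kernel):
  lvl0: tbl 0x3F, slot 27 ⇒ 0x4C007 (P1/RW1/US1/PS0)
  lvl1: tbl 0x4C, slot 21 ⇒ 0x4D007 (P1/RW1/US1/PS0)
  lvl2: tbl 0x4D, slot 24 ⇒ 0x51007 (P1/RW1/US1/PS0)
  lvl3: tbl 0x51, slot 15 ⇒ 0x55007 (P1/RW1/US1/PS0)
  ✓ 0x559D6  — 4 lookups

Access #1 PA: 0x559D6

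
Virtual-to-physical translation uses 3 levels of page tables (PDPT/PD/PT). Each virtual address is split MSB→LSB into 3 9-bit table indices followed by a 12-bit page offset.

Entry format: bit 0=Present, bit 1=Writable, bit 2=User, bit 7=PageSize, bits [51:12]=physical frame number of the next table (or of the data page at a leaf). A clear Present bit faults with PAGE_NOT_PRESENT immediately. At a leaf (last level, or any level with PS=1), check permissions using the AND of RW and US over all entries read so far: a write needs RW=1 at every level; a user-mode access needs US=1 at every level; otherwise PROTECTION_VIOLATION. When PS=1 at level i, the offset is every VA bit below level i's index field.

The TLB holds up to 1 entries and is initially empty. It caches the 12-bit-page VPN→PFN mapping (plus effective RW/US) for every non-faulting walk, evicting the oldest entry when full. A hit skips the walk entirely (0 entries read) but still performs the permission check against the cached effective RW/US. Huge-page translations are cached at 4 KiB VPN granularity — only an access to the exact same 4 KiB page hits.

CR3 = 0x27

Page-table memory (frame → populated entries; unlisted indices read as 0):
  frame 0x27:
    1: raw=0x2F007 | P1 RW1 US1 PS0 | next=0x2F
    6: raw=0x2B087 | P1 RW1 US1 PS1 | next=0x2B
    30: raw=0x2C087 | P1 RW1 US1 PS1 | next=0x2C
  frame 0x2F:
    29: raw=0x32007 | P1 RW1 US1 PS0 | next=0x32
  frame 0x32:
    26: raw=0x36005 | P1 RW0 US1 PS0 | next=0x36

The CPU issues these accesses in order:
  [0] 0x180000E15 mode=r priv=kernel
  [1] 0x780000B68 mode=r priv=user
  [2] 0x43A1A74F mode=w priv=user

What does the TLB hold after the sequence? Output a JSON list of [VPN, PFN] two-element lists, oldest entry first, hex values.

Per-access translation:
#0 VA=0x180000E15 (r,kernel):
  L0 @0x27[6] → 0x2B087  P=1,RW=1,US=1,PS=1
  → PA=0x2BE15 (huge @L0)  (1 entries read)
#1 VA=0x780000B68 (r,user):
  L0 @0x27[30] → 0x2C087  P=1,RW=1,US=1,PS=1
  → PA=0x2CB68 (huge @L0)  (1 entries read)
#2 VA=0x43A1A74F (w,user):
  L0 @0x27[1] → 0x2F007  P=1,RW=1,US=1,PS=0
  L1 @0x2F[29] → 0x32007  P=1,RW=1,US=1,PS=0
  L2 @0x32[26] → 0x36005  P=1,RW=0,US=1,PS=0
  ✗ PROTECTION_VIOLATION  [3 reads]

TLB: [["0x780000", "0x2C"]]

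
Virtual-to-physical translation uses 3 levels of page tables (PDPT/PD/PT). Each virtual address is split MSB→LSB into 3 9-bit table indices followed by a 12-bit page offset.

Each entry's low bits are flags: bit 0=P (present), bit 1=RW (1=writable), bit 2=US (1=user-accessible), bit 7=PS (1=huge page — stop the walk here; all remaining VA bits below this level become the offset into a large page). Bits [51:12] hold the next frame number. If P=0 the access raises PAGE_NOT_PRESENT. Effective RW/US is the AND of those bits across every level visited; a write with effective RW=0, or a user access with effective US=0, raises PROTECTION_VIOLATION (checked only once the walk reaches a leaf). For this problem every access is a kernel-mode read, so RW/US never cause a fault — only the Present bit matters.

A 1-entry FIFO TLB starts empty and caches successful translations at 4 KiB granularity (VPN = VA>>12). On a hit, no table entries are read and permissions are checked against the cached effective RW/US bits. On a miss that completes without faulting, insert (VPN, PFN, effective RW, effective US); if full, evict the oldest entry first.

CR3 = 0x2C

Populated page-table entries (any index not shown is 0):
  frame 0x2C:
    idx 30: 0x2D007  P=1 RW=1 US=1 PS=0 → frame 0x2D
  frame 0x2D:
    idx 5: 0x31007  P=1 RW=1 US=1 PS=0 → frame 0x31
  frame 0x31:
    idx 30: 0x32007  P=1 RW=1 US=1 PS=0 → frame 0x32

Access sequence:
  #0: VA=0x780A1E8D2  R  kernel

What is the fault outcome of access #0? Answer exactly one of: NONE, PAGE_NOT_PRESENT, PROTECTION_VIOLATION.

Trace:
#0 VA=0x780A1E8D2 (r,kernel):
  [0] read 0x2C idx=30: raw=0x2D007 flags P=1 W=1 U=1 S=0
  [1] read 0x2D idx=5: raw=0x31007 flags P=1 W=1 U=1 S=0
  [2] read 0x31 idx=30: raw=0x32007 flags P=1 W=1 U=1 S=0
  ✓ 0x328D2  — 3 lookups

Access #0 fault: NONE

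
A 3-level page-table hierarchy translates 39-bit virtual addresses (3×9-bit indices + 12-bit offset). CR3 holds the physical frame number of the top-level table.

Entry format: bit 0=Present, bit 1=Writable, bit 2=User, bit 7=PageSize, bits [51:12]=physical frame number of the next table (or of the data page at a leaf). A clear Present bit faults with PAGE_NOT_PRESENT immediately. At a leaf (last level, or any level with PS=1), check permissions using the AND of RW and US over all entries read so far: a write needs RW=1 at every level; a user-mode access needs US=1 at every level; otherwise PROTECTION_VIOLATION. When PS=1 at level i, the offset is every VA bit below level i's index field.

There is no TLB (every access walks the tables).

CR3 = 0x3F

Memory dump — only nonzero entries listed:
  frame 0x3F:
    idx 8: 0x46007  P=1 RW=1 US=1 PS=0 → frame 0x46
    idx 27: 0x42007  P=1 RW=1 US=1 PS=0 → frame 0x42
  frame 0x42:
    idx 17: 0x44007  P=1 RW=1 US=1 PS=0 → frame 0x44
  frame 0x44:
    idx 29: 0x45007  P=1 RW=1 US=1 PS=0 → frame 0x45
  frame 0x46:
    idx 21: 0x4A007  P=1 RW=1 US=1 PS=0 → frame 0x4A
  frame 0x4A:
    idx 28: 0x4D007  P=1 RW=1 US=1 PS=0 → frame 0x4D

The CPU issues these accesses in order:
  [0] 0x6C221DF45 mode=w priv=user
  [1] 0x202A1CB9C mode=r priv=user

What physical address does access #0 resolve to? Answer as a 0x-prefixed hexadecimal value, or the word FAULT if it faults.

Trace:
#0 VA=0x6C221DF45 (w,user):
  L0 @0x3F[27] → 0x42007  P=1,RW=1,US=1,PS=0
  L1 @0x42[17] → 0x44007  P=1,RW=1,US=1,PS=0
  L2 @0x44[29] → 0x45007  P=1,RW=1,US=1,PS=0
  ✓ 0x45F45  — 3 lookups
#1 VA=0x202A1CB9C (r,user):
  L0 @0x3F[8] → 0x46007  P=1,RW=1,US=1,PS=0
  L1 @0x46[21] → 0x4A007  P=1,RW=1,US=1,PS=0
  L2 @0x4A[28] → 0x4D007  P=1,RW=1,US=1,PS=0
  ✓ 0x4DB9C  — 3 lookups

Access #0 PA: 0x45F45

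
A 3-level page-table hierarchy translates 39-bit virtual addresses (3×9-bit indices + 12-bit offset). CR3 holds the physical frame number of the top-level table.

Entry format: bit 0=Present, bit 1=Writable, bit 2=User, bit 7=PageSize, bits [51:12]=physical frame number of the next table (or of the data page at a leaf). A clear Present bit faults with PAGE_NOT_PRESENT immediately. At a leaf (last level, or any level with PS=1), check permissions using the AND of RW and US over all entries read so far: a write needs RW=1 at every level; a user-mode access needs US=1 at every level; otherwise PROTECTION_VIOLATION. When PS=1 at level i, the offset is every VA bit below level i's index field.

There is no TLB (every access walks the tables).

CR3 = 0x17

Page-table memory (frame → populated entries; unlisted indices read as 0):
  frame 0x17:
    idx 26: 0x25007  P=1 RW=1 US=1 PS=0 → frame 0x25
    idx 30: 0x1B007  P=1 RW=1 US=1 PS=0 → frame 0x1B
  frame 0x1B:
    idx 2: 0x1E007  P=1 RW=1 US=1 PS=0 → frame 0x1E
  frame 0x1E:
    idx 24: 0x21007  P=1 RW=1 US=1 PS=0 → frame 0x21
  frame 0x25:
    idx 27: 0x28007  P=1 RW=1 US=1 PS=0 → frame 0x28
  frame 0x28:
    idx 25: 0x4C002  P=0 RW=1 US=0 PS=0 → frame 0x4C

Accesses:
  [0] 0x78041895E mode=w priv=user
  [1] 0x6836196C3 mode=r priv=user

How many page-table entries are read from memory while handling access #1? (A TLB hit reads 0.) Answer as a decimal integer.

Per-access translation:
#0 VA=0x78041895E (w,user):
  L0: frame=0x17 idx=30 entry=0x1B007 [P=1 RW=1 US=1 PS=0]
  L1: frame=0x1B idx=2 entry=0x1E007 [P=1 RW=1 US=1 PS=0]
  L2: frame=0x1E idx=24 entry=0x21007 [P=1 RW=1 US=1 PS=0]
  → PA=0x2195E  (3 entries read)
#1 VA=0x6836196C3 (r,user):
  L0: frame=0x17 idx=26 entry=0x25007 [P=1 RW=1 US=1 PS=0]
  L1: frame=0x25 idx=27 entry=0x28007 [P=1 RW=1 US=1 PS=0]
  L2: frame=0x28 idx=25 entry=0x4C002 [P=0 RW=1 US=0 PS=0]
  ✗ PAGE_NOT_PRESENT  [3 reads]

Entries read for #1: 3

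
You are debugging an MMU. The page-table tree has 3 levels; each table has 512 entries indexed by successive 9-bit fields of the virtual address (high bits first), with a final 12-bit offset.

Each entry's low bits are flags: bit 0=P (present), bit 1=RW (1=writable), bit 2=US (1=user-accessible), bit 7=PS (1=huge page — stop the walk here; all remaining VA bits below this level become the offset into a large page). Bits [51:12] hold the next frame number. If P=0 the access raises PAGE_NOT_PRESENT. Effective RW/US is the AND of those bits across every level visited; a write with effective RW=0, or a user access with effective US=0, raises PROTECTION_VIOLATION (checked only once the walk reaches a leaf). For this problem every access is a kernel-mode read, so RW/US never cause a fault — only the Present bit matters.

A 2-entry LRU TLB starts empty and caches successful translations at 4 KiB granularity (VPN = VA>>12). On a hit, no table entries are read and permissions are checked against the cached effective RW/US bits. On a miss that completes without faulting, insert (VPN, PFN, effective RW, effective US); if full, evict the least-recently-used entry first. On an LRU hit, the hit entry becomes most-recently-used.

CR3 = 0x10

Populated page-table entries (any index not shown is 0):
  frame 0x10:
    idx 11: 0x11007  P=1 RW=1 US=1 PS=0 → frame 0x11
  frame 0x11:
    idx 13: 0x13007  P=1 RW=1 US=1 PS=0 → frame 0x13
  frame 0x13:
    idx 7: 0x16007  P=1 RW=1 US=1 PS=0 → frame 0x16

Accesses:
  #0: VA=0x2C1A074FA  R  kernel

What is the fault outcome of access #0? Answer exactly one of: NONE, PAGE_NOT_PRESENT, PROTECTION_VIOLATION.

Walk each access:
#0 VA=0x2C1A074FA (r,kernel):
  L0: frame=0x10 idx=11 entry=0x11007 [P=1 RW=1 US=1 PS=0]
  L1: frame=0x11 idx=13 entry=0x13007 [P=1 RW=1 US=1 PS=0]
  L2: frame=0x13 idx=7 entry=0x16007 [P=1 RW=1 US=1 PS=0]
  → PA=0x164FA  (3 entries read)

Access #0 fault: NONE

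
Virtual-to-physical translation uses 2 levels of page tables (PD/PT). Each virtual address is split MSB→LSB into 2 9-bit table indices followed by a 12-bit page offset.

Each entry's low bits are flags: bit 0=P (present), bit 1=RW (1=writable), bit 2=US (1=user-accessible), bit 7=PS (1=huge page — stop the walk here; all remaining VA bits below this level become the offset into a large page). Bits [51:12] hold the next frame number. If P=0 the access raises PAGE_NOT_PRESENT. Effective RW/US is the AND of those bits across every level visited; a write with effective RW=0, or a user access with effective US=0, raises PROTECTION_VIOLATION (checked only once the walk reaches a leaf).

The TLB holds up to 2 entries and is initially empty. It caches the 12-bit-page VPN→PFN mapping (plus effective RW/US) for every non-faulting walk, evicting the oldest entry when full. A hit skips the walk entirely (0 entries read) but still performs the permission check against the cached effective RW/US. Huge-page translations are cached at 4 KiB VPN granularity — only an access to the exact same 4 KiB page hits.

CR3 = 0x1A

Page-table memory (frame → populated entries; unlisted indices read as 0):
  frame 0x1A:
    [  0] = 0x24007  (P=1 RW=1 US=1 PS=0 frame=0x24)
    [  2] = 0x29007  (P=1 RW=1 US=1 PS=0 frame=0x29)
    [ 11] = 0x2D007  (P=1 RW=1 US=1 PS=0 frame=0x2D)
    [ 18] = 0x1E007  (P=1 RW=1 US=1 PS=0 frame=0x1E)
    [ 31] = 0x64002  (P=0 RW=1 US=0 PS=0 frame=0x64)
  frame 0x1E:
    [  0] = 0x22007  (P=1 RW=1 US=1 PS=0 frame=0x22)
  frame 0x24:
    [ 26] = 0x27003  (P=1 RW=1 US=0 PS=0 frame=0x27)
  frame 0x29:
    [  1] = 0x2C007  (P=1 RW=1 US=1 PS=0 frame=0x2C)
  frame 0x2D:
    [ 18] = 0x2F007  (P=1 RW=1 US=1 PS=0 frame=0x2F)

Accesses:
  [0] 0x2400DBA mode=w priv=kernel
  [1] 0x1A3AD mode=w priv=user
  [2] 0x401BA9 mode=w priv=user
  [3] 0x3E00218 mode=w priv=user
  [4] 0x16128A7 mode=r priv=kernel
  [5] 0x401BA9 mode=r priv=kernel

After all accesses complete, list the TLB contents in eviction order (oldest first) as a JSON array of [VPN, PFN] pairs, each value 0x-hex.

Trace:
#0 VA=0x2400DBA (w,kernel):
  lvl0: tbl 0x1A, slot 18 ⇒ 0x1E007 (P1/RW1/US1/PS0)
  lvl1: tbl 0x1E, slot 0 ⇒ 0x22007 (P1/RW1/US1/PS0)
  ⇒ phys 0x22DBA  [2 reads]
#1 VA=0x1A3AD (w,user):
  lvl0: tbl 0x1A, slot 0 ⇒ 0x24007 (P1/RW1/US1/PS0)
  lvl1: tbl 0x24, slot 26 ⇒ 0x27003 (P1/RW1/US0/PS0)
  ⇒ fault: PROTECTION_VIOLATION  — 2 lookups
#2 VA=0x401BA9 (w,user):
  lvl0: tbl 0x1A, slot 2 ⇒ 0x29007 (P1/RW1/US1/PS0)
  lvl1: tbl 0x29, slot 1 ⇒ 0x2C007 (P1/RW1/US1/PS0)
  ⇒ phys 0x2CBA9  [2 reads]
#3 VA=0x3E00218 (w,user):
  lvl0: tbl 0x1A, slot 31 ⇒ 0x64002 (P0/RW1/US0/PS0)
  ⇒ fault: PAGE_NOT_PRESENT  — 1 lookups
#4 VA=0x16128A7 (r,kernel):
  lvl0: tbl 0x1A, slot 11 ⇒ 0x2D007 (P1/RW1/US1/PS0)
  lvl1: tbl 0x2D, slot 18 ⇒ 0x2F007 (P1/RW1/US1/PS0)
  ⇒ phys 0x2F8A7  [2 reads]
#5 VA=0x401BA9 (r,kernel):
  TLB hit vpn=0x401 → PA=0x2CBA9

TLB: [["0x401", "0x2C"], ["0x1612", "0x2F"]]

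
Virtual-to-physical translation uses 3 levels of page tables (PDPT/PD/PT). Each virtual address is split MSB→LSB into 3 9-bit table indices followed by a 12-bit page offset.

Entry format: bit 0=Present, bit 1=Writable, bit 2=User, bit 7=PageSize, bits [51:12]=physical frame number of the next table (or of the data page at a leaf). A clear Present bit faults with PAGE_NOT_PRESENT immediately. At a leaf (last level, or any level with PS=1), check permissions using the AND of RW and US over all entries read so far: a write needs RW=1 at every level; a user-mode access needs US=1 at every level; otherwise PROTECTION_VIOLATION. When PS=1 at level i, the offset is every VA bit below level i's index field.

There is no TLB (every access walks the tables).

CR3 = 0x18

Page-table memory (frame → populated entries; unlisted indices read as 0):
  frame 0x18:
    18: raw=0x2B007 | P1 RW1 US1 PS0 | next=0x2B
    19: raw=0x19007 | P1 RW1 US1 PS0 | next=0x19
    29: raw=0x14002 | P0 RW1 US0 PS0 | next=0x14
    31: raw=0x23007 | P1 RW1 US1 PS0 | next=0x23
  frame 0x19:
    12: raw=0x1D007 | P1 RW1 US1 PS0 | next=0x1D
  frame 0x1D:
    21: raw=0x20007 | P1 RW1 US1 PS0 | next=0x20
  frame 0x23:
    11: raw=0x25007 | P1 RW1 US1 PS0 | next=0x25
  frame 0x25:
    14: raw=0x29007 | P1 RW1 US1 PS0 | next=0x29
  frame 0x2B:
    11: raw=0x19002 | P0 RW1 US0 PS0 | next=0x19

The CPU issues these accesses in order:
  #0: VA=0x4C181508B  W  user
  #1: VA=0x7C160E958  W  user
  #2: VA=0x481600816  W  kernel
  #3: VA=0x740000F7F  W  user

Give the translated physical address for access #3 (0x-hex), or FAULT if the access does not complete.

Walk each access:
#0 VA=0x4C181508B (w,user):
  L0 @0x18[19] → 0x19007  P=1,RW=1,US=1,PS=0
  L1 @0x19[12] → 0x1D007  P=1,RW=1,US=1,PS=0
  L2 @0x1D[21] → 0x20007  P=1,RW=1,US=1,PS=0
  ✓ 0x2008B  — 3 lookups
#1 VA=0x7C160E958 (w,user):
  L0 @0x18[31] → 0x23007  P=1,RW=1,US=1,PS=0
  L1 @0x23[11] → 0x25007  P=1,RW=1,US=1,PS=0
  L2 @0x25[14] → 0x29007  P=1,RW=1,US=1,PS=0
  ✓ 0x29958  — 3 lookups
#2 VA=0x481600816 (w,kernel):
  L0 @0x18[18] → 0x2B007  P=1,RW=1,US=1,PS=0
  L1 @0x2B[11] → 0x19002  P=0,RW=1,US=0,PS=0
  ✗ PAGE_NOT_PRESENT  [2 reads]
#3 VA=0x740000F7F (w,user):
  L0 @0x18[29] → 0x14002  P=0,RW=1,US=0,PS=0
  ✗ PAGE_NOT_PRESENT  [1 reads]

Access #3 PA: FAULT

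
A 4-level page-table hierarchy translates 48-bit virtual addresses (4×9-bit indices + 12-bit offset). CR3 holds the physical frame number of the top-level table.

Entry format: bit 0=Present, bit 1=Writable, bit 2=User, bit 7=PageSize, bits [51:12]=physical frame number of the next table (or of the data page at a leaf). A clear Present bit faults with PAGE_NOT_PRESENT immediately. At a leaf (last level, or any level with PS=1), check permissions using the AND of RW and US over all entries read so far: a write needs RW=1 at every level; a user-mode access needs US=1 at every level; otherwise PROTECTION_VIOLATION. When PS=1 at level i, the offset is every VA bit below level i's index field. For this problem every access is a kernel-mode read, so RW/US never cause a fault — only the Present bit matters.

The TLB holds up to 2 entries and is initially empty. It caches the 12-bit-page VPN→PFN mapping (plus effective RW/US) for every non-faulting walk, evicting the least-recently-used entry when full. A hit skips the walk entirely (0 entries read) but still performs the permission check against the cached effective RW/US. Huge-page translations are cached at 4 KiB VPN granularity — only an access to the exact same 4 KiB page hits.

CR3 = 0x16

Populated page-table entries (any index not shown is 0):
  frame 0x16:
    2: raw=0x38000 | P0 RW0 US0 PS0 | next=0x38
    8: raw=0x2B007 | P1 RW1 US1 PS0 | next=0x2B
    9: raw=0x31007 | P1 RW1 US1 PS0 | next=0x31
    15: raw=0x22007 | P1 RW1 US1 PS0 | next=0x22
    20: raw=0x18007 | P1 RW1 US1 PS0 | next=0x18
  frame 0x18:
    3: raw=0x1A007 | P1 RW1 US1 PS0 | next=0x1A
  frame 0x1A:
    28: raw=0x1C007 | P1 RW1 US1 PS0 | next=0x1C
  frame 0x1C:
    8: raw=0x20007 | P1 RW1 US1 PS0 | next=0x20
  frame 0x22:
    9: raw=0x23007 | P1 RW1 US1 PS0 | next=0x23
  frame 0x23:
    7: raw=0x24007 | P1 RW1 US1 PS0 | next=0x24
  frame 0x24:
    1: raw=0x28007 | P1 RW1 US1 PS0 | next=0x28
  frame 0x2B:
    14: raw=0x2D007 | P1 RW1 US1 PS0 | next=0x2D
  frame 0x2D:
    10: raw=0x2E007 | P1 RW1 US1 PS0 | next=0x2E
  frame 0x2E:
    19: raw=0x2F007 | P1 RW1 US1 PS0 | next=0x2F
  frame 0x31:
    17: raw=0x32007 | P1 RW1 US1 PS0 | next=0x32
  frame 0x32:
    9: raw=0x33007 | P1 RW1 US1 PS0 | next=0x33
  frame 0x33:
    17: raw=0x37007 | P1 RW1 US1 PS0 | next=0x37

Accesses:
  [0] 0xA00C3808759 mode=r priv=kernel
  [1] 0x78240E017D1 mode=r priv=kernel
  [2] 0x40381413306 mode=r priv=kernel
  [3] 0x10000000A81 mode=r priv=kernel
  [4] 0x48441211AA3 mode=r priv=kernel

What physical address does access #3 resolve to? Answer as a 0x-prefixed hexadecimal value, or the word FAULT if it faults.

Trace:
#0 VA=0xA00C3808759 (r,kernel):
  L0 @0x16[20] → 0x18007  P=1,RW=1,US=1,PS=0
  L1 @0x18[3] → 0x1A007  P=1,RW=1,US=1,PS=0
  L2 @0x1A[28] → 0x1C007  P=1,RW=1,US=1,PS=0
  L3 @0x1C[8] → 0x20007  P=1,RW=1,US=1,PS=0
  → PA=0x20759  (4 entries read)
#1 VA=0x78240E017D1 (r,kernel):
  L0 @0x16[15] → 0x22007  P=1,RW=1,US=1,PS=0
  L1 @0x22[9] → 0x23007  P=1,RW=1,US=1,PS=0
  L2 @0x23[7] → 0x24007  P=1,RW=1,US=1,PS=0
  L3 @0x24[1] → 0x28007  P=1,RW=1,US=1,PS=0
  → PA=0x287D1  (4 entries read)
#2 VA=0x40381413306 (r,kernel):
  L0 @0x16[8] → 0x2B007  P=1,RW=1,US=1,PS=0
  L1 @0x2B[14] → 0x2D007  P=1,RW=1,US=1,PS=0
  L2 @0x2D[10] → 0x2E007  P=1,RW=1,US=1,PS=0
  L3 @0x2E[19] → 0x2F007  P=1,RW=1,US=1,PS=0
  → PA=0x2F306  (4 entries read)
#3 VA=0x10000000A81 (r,kernel):
  L0 @0x16[2] → 0x38000  P=0,RW=0,US=0,PS=0
  → PAGE_NOT_PRESENT  (1 entries read)
#4 VA=0x48441211AA3 (r,kernel):
  L0 @0x16[9] → 0x31007  P=1,RW=1,US=1,PS=0
  L1 @0x31[17] → 0x32007  P=1,RW=1,US=1,PS=0
  L2 @0x32[9] → 0x33007  P=1,RW=1,US=1,PS=0
  L3 @0x33[17] → 0x37007  P=1,RW=1,US=1,PS=0
  → PA=0x37AA3  (4 entries read)

Access #3 PA: FAULT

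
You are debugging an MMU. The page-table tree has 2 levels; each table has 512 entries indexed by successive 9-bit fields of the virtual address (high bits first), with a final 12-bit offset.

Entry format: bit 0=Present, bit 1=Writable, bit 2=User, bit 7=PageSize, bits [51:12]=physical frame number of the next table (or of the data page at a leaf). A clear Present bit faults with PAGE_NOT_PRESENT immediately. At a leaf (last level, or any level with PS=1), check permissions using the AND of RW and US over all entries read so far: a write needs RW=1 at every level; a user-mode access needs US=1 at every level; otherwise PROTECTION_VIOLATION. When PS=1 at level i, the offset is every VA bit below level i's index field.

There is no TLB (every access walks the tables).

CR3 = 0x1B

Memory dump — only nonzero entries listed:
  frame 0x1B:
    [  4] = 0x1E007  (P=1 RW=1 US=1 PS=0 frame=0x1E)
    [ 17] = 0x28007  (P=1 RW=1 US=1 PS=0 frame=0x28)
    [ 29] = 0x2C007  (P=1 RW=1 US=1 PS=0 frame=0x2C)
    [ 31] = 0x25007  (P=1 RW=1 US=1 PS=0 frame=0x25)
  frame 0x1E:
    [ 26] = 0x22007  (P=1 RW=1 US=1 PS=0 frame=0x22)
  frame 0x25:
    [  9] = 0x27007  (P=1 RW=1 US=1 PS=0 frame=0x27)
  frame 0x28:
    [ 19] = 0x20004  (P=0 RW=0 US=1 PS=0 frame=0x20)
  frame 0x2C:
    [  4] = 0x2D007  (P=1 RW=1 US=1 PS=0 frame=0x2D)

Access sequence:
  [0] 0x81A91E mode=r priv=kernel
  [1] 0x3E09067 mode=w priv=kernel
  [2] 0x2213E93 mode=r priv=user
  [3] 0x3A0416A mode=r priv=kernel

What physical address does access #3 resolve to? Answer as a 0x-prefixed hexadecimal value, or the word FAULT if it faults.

Walk each access:
#0 VA=0x81A91E (r,kernel):
  L0 @0x1B[4] → 0x1E007  P=1,RW=1,US=1,PS=0
  L1 @0x1E[26] → 0x22007  P=1,RW=1,US=1,PS=0
  ⇒ phys 0x2291E  [2 reads]
#1 VA=0x3E09067 (w,kernel):
  L0 @0x1B[31] → 0x25007  P=1,RW=1,US=1,PS=0
  L1 @0x25[9] → 0x27007  P=1,RW=1,US=1,PS=0
  ⇒ phys 0x27067  [2 reads]
#2 VA=0x2213E93 (r,user):
  L0 @0x1B[17] → 0x28007  P=1,RW=1,US=1,PS=0
  L1 @0x28[19] → 0x20004  P=0,RW=0,US=1,PS=0
  → PAGE_NOT_PRESENT  (2 entries read)
#3 VA=0x3A0416A (r,kernel):
  L0 @0x1B[29] → 0x2C007  P=1,RW=1,US=1,PS=0
  L1 @0x2C[4] → 0x2D007  P=1,RW=1,US=1,PS=0
  ⇒ phys 0x2D16A  [2 reads]

Access #3 PA: 0x2D16A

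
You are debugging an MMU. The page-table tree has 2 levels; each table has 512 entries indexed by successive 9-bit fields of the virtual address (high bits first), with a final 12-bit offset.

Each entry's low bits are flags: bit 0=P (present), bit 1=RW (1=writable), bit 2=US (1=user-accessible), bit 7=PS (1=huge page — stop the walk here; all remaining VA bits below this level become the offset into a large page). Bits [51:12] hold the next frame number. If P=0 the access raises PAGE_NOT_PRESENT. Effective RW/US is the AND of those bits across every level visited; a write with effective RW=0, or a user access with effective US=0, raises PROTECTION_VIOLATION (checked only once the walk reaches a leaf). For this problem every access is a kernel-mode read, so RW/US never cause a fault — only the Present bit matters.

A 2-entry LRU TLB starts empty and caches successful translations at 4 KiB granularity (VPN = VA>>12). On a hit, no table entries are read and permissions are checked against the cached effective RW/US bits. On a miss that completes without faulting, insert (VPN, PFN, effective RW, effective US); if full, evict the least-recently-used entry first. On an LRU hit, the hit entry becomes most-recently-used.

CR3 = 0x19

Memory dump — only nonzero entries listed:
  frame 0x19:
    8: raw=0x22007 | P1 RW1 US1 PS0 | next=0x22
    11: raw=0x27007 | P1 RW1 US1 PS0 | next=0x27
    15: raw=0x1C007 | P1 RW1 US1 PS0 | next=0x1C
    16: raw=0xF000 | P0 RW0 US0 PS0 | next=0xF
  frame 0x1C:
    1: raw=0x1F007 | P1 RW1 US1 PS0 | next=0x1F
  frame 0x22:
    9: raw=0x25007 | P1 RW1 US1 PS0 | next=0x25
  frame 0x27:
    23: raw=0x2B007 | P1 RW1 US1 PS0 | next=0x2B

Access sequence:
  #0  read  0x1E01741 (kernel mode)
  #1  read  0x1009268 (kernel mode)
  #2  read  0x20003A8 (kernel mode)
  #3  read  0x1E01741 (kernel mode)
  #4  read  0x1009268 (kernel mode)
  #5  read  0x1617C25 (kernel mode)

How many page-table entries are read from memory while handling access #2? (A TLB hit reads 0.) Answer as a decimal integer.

Per-access translation:
#0 VA=0x1E01741 (r,kernel):
  [0] read 0x19 idx=15: raw=0x1C007 flags P=1 W=1 U=1 S=0
  [1] read 0x1C idx=1: raw=0x1F007 flags P=1 W=1 U=1 S=0
  → PA=0x1F741  (2 entries read)
#1 VA=0x1009268 (r,kernel):
  [0] read 0x19 idx=8: raw=0x22007 flags P=1 W=1 U=1 S=0
  [1] read 0x22 idx=9: raw=0x25007 flags P=1 W=1 U=1 S=0
  → PA=0x25268  (2 entries read)
#2 VA=0x20003A8 (r,kernel):
  [0] read 0x19 idx=16: raw=0xF000 flags P=0 W=0 U=0 S=0
  ✗ PAGE_NOT_PRESENT  [1 reads]
#3 VA=0x1E01741 (r,kernel):
  TLB hit vpn=0x1E01 → PA=0x1F741
#4 VA=0x1009268 (r,kernel):
  TLB hit vpn=0x1009 → PA=0x25268
#5 VA=0x1617C25 (r,kernel):
  [0] read 0x19 idx=11: raw=0x27007 flags P=1 W=1 U=1 S=0
  [1] read 0x27 idx=23: raw=0x2B007 flags P=1 W=1 U=1 S=0
  → PA=0x2BC25  (2 entries read)

Entries read for #2: 1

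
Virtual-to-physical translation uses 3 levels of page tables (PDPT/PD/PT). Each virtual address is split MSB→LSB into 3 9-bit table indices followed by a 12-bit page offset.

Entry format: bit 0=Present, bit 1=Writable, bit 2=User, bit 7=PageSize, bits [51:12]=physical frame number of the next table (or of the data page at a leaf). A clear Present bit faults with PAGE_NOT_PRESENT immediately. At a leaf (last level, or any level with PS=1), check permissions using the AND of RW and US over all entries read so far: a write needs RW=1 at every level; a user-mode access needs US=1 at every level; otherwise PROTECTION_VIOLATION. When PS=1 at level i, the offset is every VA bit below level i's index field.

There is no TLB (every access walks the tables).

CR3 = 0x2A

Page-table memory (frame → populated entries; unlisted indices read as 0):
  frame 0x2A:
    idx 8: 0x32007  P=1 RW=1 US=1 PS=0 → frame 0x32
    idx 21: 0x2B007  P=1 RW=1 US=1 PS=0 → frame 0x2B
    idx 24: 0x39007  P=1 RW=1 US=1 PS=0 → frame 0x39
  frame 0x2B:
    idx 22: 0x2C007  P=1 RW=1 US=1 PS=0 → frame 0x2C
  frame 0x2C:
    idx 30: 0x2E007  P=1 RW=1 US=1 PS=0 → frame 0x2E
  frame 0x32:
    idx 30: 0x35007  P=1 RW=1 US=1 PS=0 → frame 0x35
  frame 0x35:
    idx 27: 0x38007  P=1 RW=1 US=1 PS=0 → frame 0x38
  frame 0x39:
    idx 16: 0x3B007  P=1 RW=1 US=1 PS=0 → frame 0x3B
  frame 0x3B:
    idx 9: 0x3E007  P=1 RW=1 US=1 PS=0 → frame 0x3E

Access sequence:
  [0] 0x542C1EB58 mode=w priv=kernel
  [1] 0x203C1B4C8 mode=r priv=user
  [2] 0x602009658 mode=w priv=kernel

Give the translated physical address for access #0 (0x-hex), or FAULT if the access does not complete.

Trace:
#0 VA=0x542C1EB58 (w,kernel):
  L0 @0x2A[21] → 0x2B007  P=1,RW=1,US=1,PS=0
  L1 @0x2B[22] → 0x2C007  P=1,RW=1,US=1,PS=0
  L2 @0x2C[30] → 0x2E007  P=1,RW=1,US=1,PS=0
  ✓ 0x2EB58  — 3 lookups
#1 VA=0x203C1B4C8 (r,user):
  L0 @0x2A[8] → 0x32007  P=1,RW=1,US=1,PS=0
  L1 @0x32[30] → 0x35007  P=1,RW=1,US=1,PS=0
  L2 @0x35[27] → 0x38007  P=1,RW=1,US=1,PS=0
  ✓ 0x384C8  — 3 lookups
#2 VA=0x602009658 (w,kernel):
  L0 @0x2A[24] → 0x39007  P=1,RW=1,US=1,PS=0
  L1 @0x39[16] → 0x3B007  P=1,RW=1,US=1,PS=0
  L2 @0x3B[9] → 0x3E007  P=1,RW=1,US=1,PS=0
  ✓ 0x3E658  — 3 lookups

Access #0 PA: 0x2EB58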